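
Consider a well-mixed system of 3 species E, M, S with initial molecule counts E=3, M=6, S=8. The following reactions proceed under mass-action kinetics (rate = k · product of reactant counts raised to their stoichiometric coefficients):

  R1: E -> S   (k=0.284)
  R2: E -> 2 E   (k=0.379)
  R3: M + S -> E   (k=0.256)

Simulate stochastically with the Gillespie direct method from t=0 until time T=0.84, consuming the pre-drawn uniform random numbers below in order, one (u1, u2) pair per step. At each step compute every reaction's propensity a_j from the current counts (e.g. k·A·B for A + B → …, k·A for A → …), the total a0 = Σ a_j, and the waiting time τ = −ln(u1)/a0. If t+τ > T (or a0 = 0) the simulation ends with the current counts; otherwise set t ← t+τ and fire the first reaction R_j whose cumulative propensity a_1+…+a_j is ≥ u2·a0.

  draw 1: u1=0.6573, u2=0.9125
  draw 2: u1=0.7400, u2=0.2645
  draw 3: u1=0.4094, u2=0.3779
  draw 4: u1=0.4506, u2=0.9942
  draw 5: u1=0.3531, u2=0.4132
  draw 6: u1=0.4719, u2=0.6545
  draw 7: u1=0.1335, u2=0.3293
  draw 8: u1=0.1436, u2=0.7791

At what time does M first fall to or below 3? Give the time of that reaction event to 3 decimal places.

Threshold first reached at t = 0.150

t=0.000: E=3 M=6 S=8
Draw 1: a1=0.852, a2=1.137, a3=12.288, a0=14.277; τ=−ln(0.6573)/14.277=0.029 → t=0.029; u2·a0=0.9125·14.277=13.028; a1+a2=1.989 < 13.028 ≤ a1+…+a3=14.277 → R3 fires; E=4 M=5 S=7
Draw 2: a1=1.136, a2=1.516, a3=8.960, a0=11.612; τ=−ln(0.7400)/11.612=0.026 → t=0.055; u2·a0=0.2645·11.612=3.071; a1+a2=2.652 < 3.071 ≤ a1+…+a3=11.612 → R3 fires; E=5 M=4 S=6
Draw 3: a1=1.420, a2=1.895, a3=6.144, a0=9.459; τ=−ln(0.4094)/9.459=0.094 → t=0.150; u2·a0=0.3779·9.459=3.575; a1+a2=3.315 < 3.575 ≤ a1+…+a3=9.459 → R3 fires; E=6 M=3 S=5
Draw 4: a1=1.704, a2=2.274, a3=3.840, a0=7.818; τ=−ln(0.4506)/7.818=0.102 → t=0.252; u2·a0=0.9942·7.818=7.773; a1+a2=3.978 < 7.773 ≤ a1+…+a3=7.818 → R3 fires; E=7 M=2 S=4
Draw 5: a1=1.988, a2=2.653, a3=2.048, a0=6.689; τ=−ln(0.3531)/6.689=0.156 → t=0.407; u2·a0=0.4132·6.689=2.764; a1=1.988 < 2.764 ≤ a1+a2=4.641 → R2 fires; E=8 M=2 S=4
Draw 6: a1=2.272, a2=3.032, a3=2.048, a0=7.352; τ=−ln(0.4719)/7.352=0.102 → t=0.509; u2·a0=0.6545·7.352=4.812; a1=2.272 < 4.812 ≤ a1+a2=5.304 → R2 fires; E=9 M=2 S=4
Draw 7: a1=2.556, a2=3.411, a3=2.048, a0=8.015; τ=−ln(0.1335)/8.015=0.251 → t=0.761; u2·a0=0.3293·8.015=2.639; a1=2.556 < 2.639 ≤ a1+a2=5.967 → R2 fires; E=10 M=2 S=4
Draw 8: a1=2.840, a2=3.790, a3=2.048, a0=8.678; τ=−ln(0.1436)/8.678=0.224 → t=0.984 > T=0.84: stop.
M first becomes ≤ 3 when it reaches 3 at the event at t=0.150.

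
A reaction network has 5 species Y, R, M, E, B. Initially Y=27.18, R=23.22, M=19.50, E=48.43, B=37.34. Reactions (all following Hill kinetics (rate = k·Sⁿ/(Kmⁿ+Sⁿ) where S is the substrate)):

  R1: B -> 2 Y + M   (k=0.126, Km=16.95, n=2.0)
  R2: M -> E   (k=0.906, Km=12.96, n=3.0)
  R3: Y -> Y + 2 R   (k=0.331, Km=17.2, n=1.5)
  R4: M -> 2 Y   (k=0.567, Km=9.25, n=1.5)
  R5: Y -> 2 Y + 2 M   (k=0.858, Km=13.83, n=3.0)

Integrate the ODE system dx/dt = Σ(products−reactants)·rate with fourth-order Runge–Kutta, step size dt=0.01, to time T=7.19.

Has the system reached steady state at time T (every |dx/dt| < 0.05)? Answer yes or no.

Steady state at T: no

RK4 with dt=0.01: 719 steps to T=7.19. Trajectory (selected grid times):
t=0.00: Y=27.18 R=23.22 M=19.50 E=48.43 B=37.34
t=0.80: Y=28.65 R=23.58 M=19.90 E=48.99 B=37.26
t=1.60: Y=30.13 R=23.94 M=20.31 E=49.57 B=37.17
t=2.40: Y=31.62 R=24.32 M=20.72 E=50.14 B=37.09
t=3.20: Y=33.12 R=24.70 M=21.15 E=50.73 B=37.01
t=3.99: Y=34.62 R=25.08 M=21.56 E=51.32 B=36.92
t=4.79: Y=36.14 R=25.48 M=21.99 E=51.91 B=36.84
t=5.59: Y=37.68 R=25.88 M=22.41 E=52.52 B=36.76
t=6.39: Y=39.22 R=26.29 M=22.84 E=53.13 B=36.67
t=7.19: Y=40.77 R=26.70 M=23.26 E=53.74 B=36.59
Rates at T: R1=0.1037, R2=0.7724, R3=0.2598, R4=0.4533, R5=0.8258
dx/dt at T (Σ net stoichiometry × rate): Y=+1.9399, R=+0.5196, M=+0.5295, E=+0.7724, B=-0.1037
Largest |dx/dt| is |+1.9399| (Y) ≥ 0.05 → not steady.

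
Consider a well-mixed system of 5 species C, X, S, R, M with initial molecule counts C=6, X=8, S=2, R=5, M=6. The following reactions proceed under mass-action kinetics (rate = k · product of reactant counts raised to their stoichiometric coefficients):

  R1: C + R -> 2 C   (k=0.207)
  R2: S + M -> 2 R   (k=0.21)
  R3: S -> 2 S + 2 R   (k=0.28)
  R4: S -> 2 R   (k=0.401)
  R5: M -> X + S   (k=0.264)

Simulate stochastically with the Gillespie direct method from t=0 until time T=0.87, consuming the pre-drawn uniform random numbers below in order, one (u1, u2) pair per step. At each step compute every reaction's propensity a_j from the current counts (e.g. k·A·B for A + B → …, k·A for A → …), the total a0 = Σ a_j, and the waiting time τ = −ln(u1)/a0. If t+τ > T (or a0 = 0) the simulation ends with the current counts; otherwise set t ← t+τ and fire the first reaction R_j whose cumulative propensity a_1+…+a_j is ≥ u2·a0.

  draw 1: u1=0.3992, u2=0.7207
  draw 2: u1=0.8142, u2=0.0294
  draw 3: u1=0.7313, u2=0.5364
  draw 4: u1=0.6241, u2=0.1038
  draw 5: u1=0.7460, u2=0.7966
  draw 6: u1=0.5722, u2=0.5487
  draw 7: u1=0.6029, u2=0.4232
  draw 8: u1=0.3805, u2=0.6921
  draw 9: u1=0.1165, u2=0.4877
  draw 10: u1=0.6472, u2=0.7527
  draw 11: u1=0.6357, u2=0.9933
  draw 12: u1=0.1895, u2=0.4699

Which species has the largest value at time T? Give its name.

Dominant species at T: C

t=0.000: C=6 X=8 S=2 R=5 M=6
Draw 1: a1=6.210, a2=2.520, a3=0.560, a4=0.802, a5=1.584, a0=11.676; τ=−ln(0.3992)/11.676=0.079 → t=0.079; u2·a0=0.7207·11.676=8.415; a1=6.210 < 8.415 ≤ a1+a2=8.730 → R2 fires; C=6 X=8 S=1 R=7 M=5
Draw 2: a1=8.694, a2=1.050, a3=0.280, a4=0.401, a5=1.320, a0=11.745; τ=−ln(0.8142)/11.745=0.018 → t=0.096; u2·a0=0.0294·11.745=0.345 ≤ a1=8.694 → R1 fires; C=7 X=8 S=1 R=6 M=5
Draw 3: a1=8.694, a2=1.050, a3=0.280, a4=0.401, a5=1.320, a0=11.745; τ=−ln(0.7313)/11.745=0.027 → t=0.123; u2·a0=0.5364·11.745=6.300 ≤ a1=8.694 → R1 fires; C=8 X=8 S=1 R=5 M=5
Draw 4: a1=8.280, a2=1.050, a3=0.280, a4=0.401, a5=1.320, a0=11.331; τ=−ln(0.6241)/11.331=0.042 → t=0.164; u2·a0=0.1038·11.331=1.176 ≤ a1=8.280 → R1 fires; C=9 X=8 S=1 R=4 M=5
Draw 5: a1=7.452, a2=1.050, a3=0.280, a4=0.401, a5=1.320, a0=10.503; τ=−ln(0.7460)/10.503=0.028 → t=0.192; u2·a0=0.7966·10.503=8.367; a1=7.452 < 8.367 ≤ a1+a2=8.502 → R2 fires; C=9 X=8 S=0 R=6 M=4
Draw 6: a1=11.178, a2=0.000, a3=0.000, a4=0.000, a5=1.056, a0=12.234; τ=−ln(0.5722)/12.234=0.046 → t=0.238; u2·a0=0.5487·12.234=6.713 ≤ a1=11.178 → R1 fires; C=10 X=8 S=0 R=5 M=4
Draw 7: a1=10.350, a2=0.000, a3=0.000, a4=0.000, a5=1.056, a0=11.406; τ=−ln(0.6029)/11.406=0.044 → t=0.282; u2·a0=0.4232·11.406=4.827 ≤ a1=10.350 → R1 fires; C=11 X=8 S=0 R=4 M=4
Draw 8: a1=9.108, a2=0.000, a3=0.000, a4=0.000, a5=1.056, a0=10.164; τ=−ln(0.3805)/10.164=0.095 → t=0.377; u2·a0=0.6921·10.164=7.035 ≤ a1=9.108 → R1 fires; C=12 X=8 S=0 R=3 M=4
Draw 9: a1=7.452, a2=0.000, a3=0.000, a4=0.000, a5=1.056, a0=8.508; τ=−ln(0.1165)/8.508=0.253 → t=0.630; u2·a0=0.4877·8.508=4.149 ≤ a1=7.452 → R1 fires; C=13 X=8 S=0 R=2 M=4
Draw 10: a1=5.382, a2=0.000, a3=0.000, a4=0.000, a5=1.056, a0=6.438; τ=−ln(0.6472)/6.438=0.068 → t=0.698; u2·a0=0.7527·6.438=4.846 ≤ a1=5.382 → R1 fires; C=14 X=8 S=0 R=1 M=4
Draw 11: a1=2.898, a2=0.000, a3=0.000, a4=0.000, a5=1.056, a0=3.954; τ=−ln(0.6357)/3.954=0.115 → t=0.812; u2·a0=0.9933·3.954=3.928; a1+…+a4=2.898 < 3.928 ≤ a1+…+a5=3.954 → R5 fires; C=14 X=9 S=1 R=1 M=3
Draw 12: a1=2.898, a2=0.630, a3=0.280, a4=0.401, a5=0.792, a0=5.001; τ=−ln(0.1895)/5.001=0.333 → t=1.145 > T=0.87: stop.
At T=0.87: C=14 X=9 S=1 R=1 M=3; the largest is C.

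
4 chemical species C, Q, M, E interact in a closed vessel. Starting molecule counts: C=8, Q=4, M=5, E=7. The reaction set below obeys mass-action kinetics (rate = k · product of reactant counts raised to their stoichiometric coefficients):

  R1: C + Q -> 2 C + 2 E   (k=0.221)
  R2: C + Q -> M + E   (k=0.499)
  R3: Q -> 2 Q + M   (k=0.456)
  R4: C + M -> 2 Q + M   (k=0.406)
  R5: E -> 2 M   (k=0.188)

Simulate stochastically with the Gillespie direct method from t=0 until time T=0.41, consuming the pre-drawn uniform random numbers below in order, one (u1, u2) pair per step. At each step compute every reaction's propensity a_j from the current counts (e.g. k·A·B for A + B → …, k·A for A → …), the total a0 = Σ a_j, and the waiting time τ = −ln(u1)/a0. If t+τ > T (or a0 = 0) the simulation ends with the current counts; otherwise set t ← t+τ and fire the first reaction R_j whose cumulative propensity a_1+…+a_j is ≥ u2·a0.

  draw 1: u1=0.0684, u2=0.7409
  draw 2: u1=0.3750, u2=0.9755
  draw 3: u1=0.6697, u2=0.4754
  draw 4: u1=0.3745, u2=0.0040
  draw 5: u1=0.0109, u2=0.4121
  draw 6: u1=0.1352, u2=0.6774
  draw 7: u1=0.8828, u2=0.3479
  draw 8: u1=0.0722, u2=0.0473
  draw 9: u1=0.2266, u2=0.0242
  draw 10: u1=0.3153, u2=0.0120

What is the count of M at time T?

M at T = 10

t=0.000: C=8 Q=4 M=5 E=7
Draw 1: a1=7.072, a2=15.968, a3=1.824, a4=16.240, a5=1.316, a0=42.420; τ=−ln(0.0684)/42.420=0.063 → t=0.063; u2·a0=0.7409·42.420=31.429; a1+…+a3=24.864 < 31.429 ≤ a1+…+a4=41.104 → R4 fires; C=7 Q=6 M=5 E=7
Draw 2: a1=9.282, a2=20.958, a3=2.736, a4=14.210, a5=1.316, a0=48.502; τ=−ln(0.3750)/48.502=0.020 → t=0.083; u2·a0=0.9755·48.502=47.314; a1+…+a4=47.186 < 47.314 ≤ a1+…+a5=48.502 → R5 fires; C=7 Q=6 M=7 E=6
Draw 3: a1=9.282, a2=20.958, a3=2.736, a4=19.894, a5=1.128, a0=53.998; τ=−ln(0.6697)/53.998=0.007 → t=0.091; u2·a0=0.4754·53.998=25.671; a1=9.282 < 25.671 ≤ a1+a2=30.240 → R2 fires; C=6 Q=5 M=8 E=7
Draw 4: a1=6.630, a2=14.970, a3=2.280, a4=19.488, a5=1.316, a0=44.684; τ=−ln(0.3745)/44.684=0.022 → t=0.113; u2·a0=0.0040·44.684=0.179 ≤ a1=6.630 → R1 fires; C=7 Q=4 M=8 E=9
Draw 5: a1=6.188, a2=13.972, a3=1.824, a4=22.736, a5=1.692, a0=46.412; τ=−ln(0.0109)/46.412=0.097 → t=0.210; u2·a0=0.4121·46.412=19.126; a1=6.188 < 19.126 ≤ a1+a2=20.160 → R2 fires; C=6 Q=3 M=9 E=10
Draw 6: a1=3.978, a2=8.982, a3=1.368, a4=21.924, a5=1.880, a0=38.132; τ=−ln(0.1352)/38.132=0.052 → t=0.263; u2·a0=0.6774·38.132=25.831; a1+…+a3=14.328 < 25.831 ≤ a1+…+a4=36.252 → R4 fires; C=5 Q=5 M=9 E=10
Draw 7: a1=5.525, a2=12.475, a3=2.280, a4=18.270, a5=1.880, a0=40.430; τ=−ln(0.8828)/40.430=0.003 → t=0.266; u2·a0=0.3479·40.430=14.066; a1=5.525 < 14.066 ≤ a1+a2=18.000 → R2 fires; C=4 Q=4 M=10 E=11
Draw 8: a1=3.536, a2=7.984, a3=1.824, a4=16.240, a5=2.068, a0=31.652; τ=−ln(0.0722)/31.652=0.083 → t=0.349; u2·a0=0.0473·31.652=1.497 ≤ a1=3.536 → R1 fires; C=5 Q=3 M=10 E=13
Draw 9: a1=3.315, a2=7.485, a3=1.368, a4=20.300, a5=2.444, a0=34.912; τ=−ln(0.2266)/34.912=0.043 → t=0.391; u2·a0=0.0242·34.912=0.845 ≤ a1=3.315 → R1 fires; C=6 Q=2 M=10 E=15
Draw 10: a1=2.652, a2=5.988, a3=0.912, a4=24.360, a5=2.820, a0=36.732; τ=−ln(0.3153)/36.732=0.031 → t=0.423 > T=0.41: stop.
Read off M at T=0.41: 10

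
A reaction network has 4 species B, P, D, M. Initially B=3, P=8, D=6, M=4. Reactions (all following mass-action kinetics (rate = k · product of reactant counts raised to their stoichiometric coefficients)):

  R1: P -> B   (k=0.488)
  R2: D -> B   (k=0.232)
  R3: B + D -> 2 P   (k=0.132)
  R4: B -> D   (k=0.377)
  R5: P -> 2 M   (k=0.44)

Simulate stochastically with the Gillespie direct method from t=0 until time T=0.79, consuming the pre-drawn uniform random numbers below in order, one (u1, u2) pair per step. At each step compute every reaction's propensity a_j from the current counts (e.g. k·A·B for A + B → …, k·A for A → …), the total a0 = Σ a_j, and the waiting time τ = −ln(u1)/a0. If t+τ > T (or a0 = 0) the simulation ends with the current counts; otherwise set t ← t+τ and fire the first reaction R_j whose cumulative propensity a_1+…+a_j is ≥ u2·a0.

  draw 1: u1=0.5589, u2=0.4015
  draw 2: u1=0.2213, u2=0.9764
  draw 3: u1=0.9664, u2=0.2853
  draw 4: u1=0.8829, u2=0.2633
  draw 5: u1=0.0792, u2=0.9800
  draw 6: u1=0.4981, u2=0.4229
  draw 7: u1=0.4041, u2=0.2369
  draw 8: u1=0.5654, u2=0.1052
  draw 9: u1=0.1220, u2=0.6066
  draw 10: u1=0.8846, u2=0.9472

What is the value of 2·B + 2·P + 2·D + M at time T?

Value at T = 38

Check how each reaction changes W = 2·B + 2·P + 2·D + M (weight of products minus weight of reactants):
R1: P -> B: (2·1) − (2·1) = 2 − 2 = 0
R2: D -> B: (2·1) − (2·1) = 2 − 2 = 0
R3: B + D -> 2 P: (2·2) − (2·1 + 2·1) = 4 − 4 = 0
R4: B -> D: (2·1) − (2·1) = 2 − 2 = 0
R5: P -> 2 M: (1·2) − (2·1) = 2 − 2 = 0
Every reaction leaves W unchanged, so W is conserved and no simulation is needed: W(T) = W(0) = 2·3 + 2·8 + 2·6 + 4 = 38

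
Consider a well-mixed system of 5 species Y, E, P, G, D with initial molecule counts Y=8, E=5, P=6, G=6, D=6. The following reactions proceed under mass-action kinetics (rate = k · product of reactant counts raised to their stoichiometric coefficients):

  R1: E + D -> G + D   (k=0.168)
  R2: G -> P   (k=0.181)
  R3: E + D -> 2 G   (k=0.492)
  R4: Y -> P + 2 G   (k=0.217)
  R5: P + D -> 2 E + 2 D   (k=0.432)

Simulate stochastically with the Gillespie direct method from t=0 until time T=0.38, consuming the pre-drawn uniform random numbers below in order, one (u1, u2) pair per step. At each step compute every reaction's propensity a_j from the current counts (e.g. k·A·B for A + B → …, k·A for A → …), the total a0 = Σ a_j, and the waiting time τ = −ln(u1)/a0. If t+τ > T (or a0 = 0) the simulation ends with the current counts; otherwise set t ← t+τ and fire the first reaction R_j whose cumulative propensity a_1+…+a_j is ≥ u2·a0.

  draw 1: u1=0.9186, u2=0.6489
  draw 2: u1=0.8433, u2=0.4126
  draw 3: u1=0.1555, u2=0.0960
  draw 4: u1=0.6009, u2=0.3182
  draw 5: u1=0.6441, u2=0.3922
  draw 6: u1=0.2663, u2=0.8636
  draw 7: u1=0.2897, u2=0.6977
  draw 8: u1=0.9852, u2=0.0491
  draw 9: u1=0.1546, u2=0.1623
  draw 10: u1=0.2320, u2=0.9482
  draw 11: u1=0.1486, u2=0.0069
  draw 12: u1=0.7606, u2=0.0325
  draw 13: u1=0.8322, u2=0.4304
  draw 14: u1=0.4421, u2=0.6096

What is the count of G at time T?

t=0.000: Y=8 E=5 P=6 G=6 D=6
Draw 1: a1=5.040, a2=1.086, a3=14.760, a4=1.736, a5=15.552, a0=38.174; τ=−ln(0.9186)/38.174=0.002 → t=0.002; u2·a0=0.6489·38.174=24.771; a1+…+a4=22.622 < 24.771 ≤ a1+…+a5=38.174 → R5 fires; Y=8 E=7 P=5 G=6 D=7
Draw 2: a1=8.232, a2=1.086, a3=24.108, a4=1.736, a5=15.120, a0=50.282; τ=−ln(0.8433)/50.282=0.003 → t=0.006; u2·a0=0.4126·50.282=20.746; a1+a2=9.318 < 20.746 ≤ a1+…+a3=33.426 → R3 fires; Y=8 E=6 P=5 G=8 D=6
Draw 3: a1=6.048, a2=1.448, a3=17.712, a4=1.736, a5=12.960, a0=39.904; τ=−ln(0.1555)/39.904=0.047 → t=0.052; u2·a0=0.0960·39.904=3.831 ≤ a1=6.048 → R1 fires; Y=8 E=5 P=5 G=9 D=6
Draw 4: a1=5.040, a2=1.629, a3=14.760, a4=1.736, a5=12.960, a0=36.125; τ=−ln(0.6009)/36.125=0.014 → t=0.066; u2·a0=0.3182·36.125=11.495; a1+a2=6.669 < 11.495 ≤ a1+…+a3=21.429 → R3 fires; Y=8 E=4 P=5 G=11 D=5
Draw 5: a1=3.360, a2=1.991, a3=9.840, a4=1.736, a5=10.800, a0=27.727; τ=−ln(0.6441)/27.727=0.016 → t=0.082; u2·a0=0.3922·27.727=10.875; a1+a2=5.351 < 10.875 ≤ a1+…+a3=15.191 → R3 fires; Y=8 E=3 P=5 G=13 D=4
Draw 6: a1=2.016, a2=2.353, a3=5.904, a4=1.736, a5=8.640, a0=20.649; τ=−ln(0.2663)/20.649=0.064 → t=0.146; u2·a0=0.8636·20.649=17.832; a1+…+a4=12.009 < 17.832 ≤ a1+…+a5=20.649 → R5 fires; Y=8 E=5 P=4 G=13 D=5
Draw 7: a1=4.200, a2=2.353, a3=12.300, a4=1.736, a5=8.640, a0=29.229; τ=−ln(0.2897)/29.229=0.042 → t=0.189; u2·a0=0.6977·29.229=20.393; a1+…+a3=18.853 < 20.393 ≤ a1+…+a4=20.589 → R4 fires; Y=7 E=5 P=5 G=15 D=5
Draw 8: a1=4.200, a2=2.715, a3=12.300, a4=1.519, a5=10.800, a0=31.534; τ=−ln(0.9852)/31.534=0.000 → t=0.189; u2·a0=0.0491·31.534=1.548 ≤ a1=4.200 → R1 fires; Y=7 E=4 P=5 G=16 D=5
Draw 9: a1=3.360, a2=2.896, a3=9.840, a4=1.519, a5=10.800, a0=28.415; τ=−ln(0.1546)/28.415=0.066 → t=0.255; u2·a0=0.1623·28.415=4.612; a1=3.360 < 4.612 ≤ a1+a2=6.256 → R2 fires; Y=7 E=4 P=6 G=15 D=5
Draw 10: a1=3.360, a2=2.715, a3=9.840, a4=1.519, a5=12.960, a0=30.394; τ=−ln(0.2320)/30.394=0.048 → t=0.303; u2·a0=0.9482·30.394=28.820; a1+…+a4=17.434 < 28.820 ≤ a1+…+a5=30.394 → R5 fires; Y=7 E=6 P=5 G=15 D=6
Draw 11: a1=6.048, a2=2.715, a3=17.712, a4=1.519, a5=12.960, a0=40.954; τ=−ln(0.1486)/40.954=0.047 → t=0.349; u2·a0=0.0069·40.954=0.283 ≤ a1=6.048 → R1 fires; Y=7 E=5 P=5 G=16 D=6
Draw 12: a1=5.040, a2=2.896, a3=14.760, a4=1.519, a5=12.960, a0=37.175; τ=−ln(0.7606)/37.175=0.007 → t=0.357; u2·a0=0.0325·37.175=1.208 ≤ a1=5.040 → R1 fires; Y=7 E=4 P=5 G=17 D=6
Draw 13: a1=4.032, a2=3.077, a3=11.808, a4=1.519, a5=12.960, a0=33.396; τ=−ln(0.8322)/33.396=0.006 → t=0.362; u2·a0=0.4304·33.396=14.374; a1+a2=7.109 < 14.374 ≤ a1+…+a3=18.917 → R3 fires; Y=7 E=3 P=5 G=19 D=5
Draw 14: a1=2.520, a2=3.439, a3=7.380, a4=1.519, a5=10.800, a0=25.658; τ=−ln(0.4421)/25.658=0.032 → t=0.394 > T=0.38: stop.
Read off G at T=0.38: 19

G at T = 19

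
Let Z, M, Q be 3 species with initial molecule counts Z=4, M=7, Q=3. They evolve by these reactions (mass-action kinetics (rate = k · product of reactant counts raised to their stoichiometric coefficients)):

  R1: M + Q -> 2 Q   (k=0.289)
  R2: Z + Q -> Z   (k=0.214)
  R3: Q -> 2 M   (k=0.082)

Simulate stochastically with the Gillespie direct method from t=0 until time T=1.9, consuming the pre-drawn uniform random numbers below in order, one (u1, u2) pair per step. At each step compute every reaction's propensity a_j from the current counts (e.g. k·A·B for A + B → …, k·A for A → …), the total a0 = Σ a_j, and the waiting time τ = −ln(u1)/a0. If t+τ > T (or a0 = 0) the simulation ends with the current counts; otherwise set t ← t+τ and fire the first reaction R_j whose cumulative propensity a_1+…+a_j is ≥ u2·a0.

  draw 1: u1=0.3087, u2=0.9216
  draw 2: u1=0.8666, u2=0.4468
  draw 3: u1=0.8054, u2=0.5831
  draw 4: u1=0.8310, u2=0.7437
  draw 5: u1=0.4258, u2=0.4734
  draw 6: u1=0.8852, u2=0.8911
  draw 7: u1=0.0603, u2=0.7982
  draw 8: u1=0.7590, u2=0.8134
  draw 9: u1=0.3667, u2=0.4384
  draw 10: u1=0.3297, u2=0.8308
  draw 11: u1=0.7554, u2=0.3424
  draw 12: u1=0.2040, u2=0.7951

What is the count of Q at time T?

Q at T = 2

t=0.000: Z=4 M=7 Q=3
Draw 1: a1=6.069, a2=2.568, a3=0.246, a0=8.883; τ=−ln(0.3087)/8.883=0.132 → t=0.132; u2·a0=0.9216·8.883=8.187; a1=6.069 < 8.187 ≤ a1+a2=8.637 → R2 fires; Z=4 M=7 Q=2
Draw 2: a1=4.046, a2=1.712, a3=0.164, a0=5.922; τ=−ln(0.8666)/5.922=0.024 → t=0.156; u2·a0=0.4468·5.922=2.646 ≤ a1=4.046 → R1 fires; Z=4 M=6 Q=3
Draw 3: a1=5.202, a2=2.568, a3=0.246, a0=8.016; τ=−ln(0.8054)/8.016=0.027 → t=0.183; u2·a0=0.5831·8.016=4.674 ≤ a1=5.202 → R1 fires; Z=4 M=5 Q=4
Draw 4: a1=5.780, a2=3.424, a3=0.328, a0=9.532; τ=−ln(0.8310)/9.532=0.019 → t=0.203; u2·a0=0.7437·9.532=7.089; a1=5.780 < 7.089 ≤ a1+a2=9.204 → R2 fires; Z=4 M=5 Q=3
Draw 5: a1=4.335, a2=2.568, a3=0.246, a0=7.149; τ=−ln(0.4258)/7.149=0.119 → t=0.322; u2·a0=0.4734·7.149=3.384 ≤ a1=4.335 → R1 fires; Z=4 M=4 Q=4
Draw 6: a1=4.624, a2=3.424, a3=0.328, a0=8.376; τ=−ln(0.8852)/8.376=0.015 → t=0.337; u2·a0=0.8911·8.376=7.464; a1=4.624 < 7.464 ≤ a1+a2=8.048 → R2 fires; Z=4 M=4 Q=3
Draw 7: a1=3.468, a2=2.568, a3=0.246, a0=6.282; τ=−ln(0.0603)/6.282=0.447 → t=0.784; u2·a0=0.7982·6.282=5.014; a1=3.468 < 5.014 ≤ a1+a2=6.036 → R2 fires; Z=4 M=4 Q=2
Draw 8: a1=2.312, a2=1.712, a3=0.164, a0=4.188; τ=−ln(0.7590)/4.188=0.066 → t=0.850; u2·a0=0.8134·4.188=3.407; a1=2.312 < 3.407 ≤ a1+a2=4.024 → R2 fires; Z=4 M=4 Q=1
Draw 9: a1=1.156, a2=0.856, a3=0.082, a0=2.094; τ=−ln(0.3667)/2.094=0.479 → t=1.329; u2·a0=0.4384·2.094=0.918 ≤ a1=1.156 → R1 fires; Z=4 M=3 Q=2
Draw 10: a1=1.734, a2=1.712, a3=0.164, a0=3.610; τ=−ln(0.3297)/3.610=0.307 → t=1.636; u2·a0=0.8308·3.610=2.999; a1=1.734 < 2.999 ≤ a1+a2=3.446 → R2 fires; Z=4 M=3 Q=1
Draw 11: a1=0.867, a2=0.856, a3=0.082, a0=1.805; τ=−ln(0.7554)/1.805=0.155 → t=1.792; u2·a0=0.3424·1.805=0.618 ≤ a1=0.867 → R1 fires; Z=4 M=2 Q=2
Draw 12: a1=1.156, a2=1.712, a3=0.164, a0=3.032; τ=−ln(0.2040)/3.032=0.524 → t=2.316 > T=1.9: stop.
Read off Q at T=1.9: 2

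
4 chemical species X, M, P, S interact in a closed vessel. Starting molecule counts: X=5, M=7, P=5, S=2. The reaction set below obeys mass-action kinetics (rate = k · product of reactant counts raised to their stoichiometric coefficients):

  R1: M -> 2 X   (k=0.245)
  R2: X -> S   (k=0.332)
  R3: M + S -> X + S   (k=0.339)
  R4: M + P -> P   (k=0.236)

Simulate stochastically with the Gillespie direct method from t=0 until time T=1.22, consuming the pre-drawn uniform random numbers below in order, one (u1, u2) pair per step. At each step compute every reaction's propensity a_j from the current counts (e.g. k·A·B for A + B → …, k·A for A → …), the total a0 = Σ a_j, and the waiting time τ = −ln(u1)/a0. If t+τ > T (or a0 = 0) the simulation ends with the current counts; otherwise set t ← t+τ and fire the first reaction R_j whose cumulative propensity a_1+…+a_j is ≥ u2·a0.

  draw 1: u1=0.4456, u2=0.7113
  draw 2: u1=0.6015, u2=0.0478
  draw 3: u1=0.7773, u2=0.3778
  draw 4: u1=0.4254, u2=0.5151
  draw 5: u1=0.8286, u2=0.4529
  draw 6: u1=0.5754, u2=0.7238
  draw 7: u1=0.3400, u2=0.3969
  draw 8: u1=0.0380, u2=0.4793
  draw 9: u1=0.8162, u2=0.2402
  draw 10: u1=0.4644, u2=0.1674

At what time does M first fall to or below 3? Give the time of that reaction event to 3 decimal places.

t=0.000: X=5 M=7 P=5 S=2
Draw 1: a1=1.715, a2=1.660, a3=4.746, a4=8.260, a0=16.381; τ=−ln(0.4456)/16.381=0.049 → t=0.049; u2·a0=0.7113·16.381=11.652; a1+…+a3=8.121 < 11.652 ≤ a1+…+a4=16.381 → R4 fires; X=5 M=6 P=5 S=2
Draw 2: a1=1.470, a2=1.660, a3=4.068, a4=7.080, a0=14.278; τ=−ln(0.6015)/14.278=0.036 → t=0.085; u2·a0=0.0478·14.278=0.682 ≤ a1=1.470 → R1 fires; X=7 M=5 P=5 S=2
Draw 3: a1=1.225, a2=2.324, a3=3.390, a4=5.900, a0=12.839; τ=−ln(0.7773)/12.839=0.020 → t=0.105; u2·a0=0.3778·12.839=4.851; a1+a2=3.549 < 4.851 ≤ a1+…+a3=6.939 → R3 fires; X=8 M=4 P=5 S=2
Draw 4: a1=0.980, a2=2.656, a3=2.712, a4=4.720, a0=11.068; τ=−ln(0.4254)/11.068=0.077 → t=0.182; u2·a0=0.5151·11.068=5.701; a1+a2=3.636 < 5.701 ≤ a1+…+a3=6.348 → R3 fires; X=9 M=3 P=5 S=2
Draw 5: a1=0.735, a2=2.988, a3=2.034, a4=3.540, a0=9.297; τ=−ln(0.8286)/9.297=0.020 → t=0.202; u2·a0=0.4529·9.297=4.211; a1+a2=3.723 < 4.211 ≤ a1+…+a3=5.757 → R3 fires; X=10 M=2 P=5 S=2
Draw 6: a1=0.490, a2=3.320, a3=1.356, a4=2.360, a0=7.526; τ=−ln(0.5754)/7.526=0.073 → t=0.275; u2·a0=0.7238·7.526=5.447; a1+…+a3=5.166 < 5.447 ≤ a1+…+a4=7.526 → R4 fires; X=10 M=1 P=5 S=2
Draw 7: a1=0.245, a2=3.320, a3=0.678, a4=1.180, a0=5.423; τ=−ln(0.3400)/5.423=0.199 → t=0.474; u2·a0=0.3969·5.423=2.152; a1=0.245 < 2.152 ≤ a1+a2=3.565 → R2 fires; X=9 M=1 P=5 S=3
Draw 8: a1=0.245, a2=2.988, a3=1.017, a4=1.180, a0=5.430; τ=−ln(0.0380)/5.430=0.602 → t=1.077; u2·a0=0.4793·5.430=2.603; a1=0.245 < 2.603 ≤ a1+a2=3.233 → R2 fires; X=8 M=1 P=5 S=4
Draw 9: a1=0.245, a2=2.656, a3=1.356, a4=1.180, a0=5.437; τ=−ln(0.8162)/5.437=0.037 → t=1.114; u2·a0=0.2402·5.437=1.306; a1=0.245 < 1.306 ≤ a1+a2=2.901 → R2 fires; X=7 M=1 P=5 S=5
Draw 10: a1=0.245, a2=2.324, a3=1.695, a4=1.180, a0=5.444; τ=−ln(0.4644)/5.444=0.141 → t=1.255 > T=1.22: stop.
M first becomes ≤ 3 when it reaches 3 at the event at t=0.182.

Threshold first reached at t = 0.182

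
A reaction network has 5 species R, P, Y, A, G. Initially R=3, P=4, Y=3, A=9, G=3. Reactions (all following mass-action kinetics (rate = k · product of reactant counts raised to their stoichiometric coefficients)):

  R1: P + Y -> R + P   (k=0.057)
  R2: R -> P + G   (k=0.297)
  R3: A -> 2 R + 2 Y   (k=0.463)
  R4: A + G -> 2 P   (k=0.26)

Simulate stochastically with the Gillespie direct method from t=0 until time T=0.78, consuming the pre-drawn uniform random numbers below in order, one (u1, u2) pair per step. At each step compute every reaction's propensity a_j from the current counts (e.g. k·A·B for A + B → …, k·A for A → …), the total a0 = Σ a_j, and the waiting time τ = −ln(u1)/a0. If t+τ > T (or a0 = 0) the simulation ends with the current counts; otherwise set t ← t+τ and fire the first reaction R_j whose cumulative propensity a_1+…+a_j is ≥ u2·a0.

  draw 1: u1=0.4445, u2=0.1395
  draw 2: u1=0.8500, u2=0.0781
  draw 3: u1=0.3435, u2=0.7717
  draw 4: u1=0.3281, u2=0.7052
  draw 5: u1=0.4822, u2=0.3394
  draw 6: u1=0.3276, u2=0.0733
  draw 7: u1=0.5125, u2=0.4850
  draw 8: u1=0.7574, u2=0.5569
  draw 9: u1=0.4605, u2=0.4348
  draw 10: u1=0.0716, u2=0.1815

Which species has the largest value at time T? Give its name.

t=0.000: R=3 P=4 Y=3 A=9 G=3
Draw 1: a1=0.684, a2=0.891, a3=4.167, a4=7.020, a0=12.762; τ=−ln(0.4445)/12.762=0.064 → t=0.064; u2·a0=0.1395·12.762=1.780; a1+a2=1.575 < 1.780 ≤ a1+…+a3=5.742 → R3 fires; R=5 P=4 Y=5 A=8 G=3
Draw 2: a1=1.140, a2=1.485, a3=3.704, a4=6.240, a0=12.569; τ=−ln(0.8500)/12.569=0.013 → t=0.076; u2·a0=0.0781·12.569=0.982 ≤ a1=1.140 → R1 fires; R=6 P=4 Y=4 A=8 G=3
Draw 3: a1=0.912, a2=1.782, a3=3.704, a4=6.240, a0=12.638; τ=−ln(0.3435)/12.638=0.085 → t=0.161; u2·a0=0.7717·12.638=9.753; a1+…+a3=6.398 < 9.753 ≤ a1+…+a4=12.638 → R4 fires; R=6 P=6 Y=4 A=7 G=2
Draw 4: a1=1.368, a2=1.782, a3=3.241, a4=3.640, a0=10.031; τ=−ln(0.3281)/10.031=0.111 → t=0.272; u2·a0=0.7052·10.031=7.074; a1+…+a3=6.391 < 7.074 ≤ a1+…+a4=10.031 → R4 fires; R=6 P=8 Y=4 A=6 G=1
Draw 5: a1=1.824, a2=1.782, a3=2.778, a4=1.560, a0=7.944; τ=−ln(0.4822)/7.944=0.092 → t=0.364; u2·a0=0.3394·7.944=2.696; a1=1.824 < 2.696 ≤ a1+a2=3.606 → R2 fires; R=5 P=9 Y=4 A=6 G=2
Draw 6: a1=2.052, a2=1.485, a3=2.778, a4=3.120, a0=9.435; τ=−ln(0.3276)/9.435=0.118 → t=0.482; u2·a0=0.0733·9.435=0.692 ≤ a1=2.052 → R1 fires; R=6 P=9 Y=3 A=6 G=2
Draw 7: a1=1.539, a2=1.782, a3=2.778, a4=3.120, a0=9.219; τ=−ln(0.5125)/9.219=0.073 → t=0.555; u2·a0=0.4850·9.219=4.471; a1+a2=3.321 < 4.471 ≤ a1+…+a3=6.099 → R3 fires; R=8 P=9 Y=5 A=5 G=2
Draw 8: a1=2.565, a2=2.376, a3=2.315, a4=2.600, a0=9.856; τ=−ln(0.7574)/9.856=0.028 → t=0.583; u2·a0=0.5569·9.856=5.489; a1+a2=4.941 < 5.489 ≤ a1+…+a3=7.256 → R3 fires; R=10 P=9 Y=7 A=4 G=2
Draw 9: a1=3.591, a2=2.970, a3=1.852, a4=2.080, a0=10.493; τ=−ln(0.4605)/10.493=0.074 → t=0.657; u2·a0=0.4348·10.493=4.562; a1=3.591 < 4.562 ≤ a1+a2=6.561 → R2 fires; R=9 P=10 Y=7 A=4 G=3
Draw 10: a1=3.990, a2=2.673, a3=1.852, a4=3.120, a0=11.635; τ=−ln(0.0716)/11.635=0.227 → t=0.883 > T=0.78: stop.
At T=0.78: R=9 P=10 Y=7 A=4 G=3; the largest is P.

Dominant species at T: P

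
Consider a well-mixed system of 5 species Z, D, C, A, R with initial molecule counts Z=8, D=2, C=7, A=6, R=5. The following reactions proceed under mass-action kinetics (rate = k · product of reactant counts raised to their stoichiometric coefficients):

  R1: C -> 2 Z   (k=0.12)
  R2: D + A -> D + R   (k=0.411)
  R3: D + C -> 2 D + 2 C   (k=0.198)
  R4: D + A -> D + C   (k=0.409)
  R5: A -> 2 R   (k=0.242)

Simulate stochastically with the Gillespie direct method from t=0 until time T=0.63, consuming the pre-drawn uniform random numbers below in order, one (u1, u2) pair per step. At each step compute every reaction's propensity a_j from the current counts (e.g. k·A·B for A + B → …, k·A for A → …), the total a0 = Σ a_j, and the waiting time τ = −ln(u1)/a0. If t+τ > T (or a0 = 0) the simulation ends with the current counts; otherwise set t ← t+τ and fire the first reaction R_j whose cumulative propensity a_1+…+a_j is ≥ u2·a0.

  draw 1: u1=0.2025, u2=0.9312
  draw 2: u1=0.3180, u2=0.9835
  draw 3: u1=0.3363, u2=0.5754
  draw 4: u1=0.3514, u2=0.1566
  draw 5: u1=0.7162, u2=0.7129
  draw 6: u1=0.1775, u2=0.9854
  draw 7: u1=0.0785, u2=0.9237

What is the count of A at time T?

A at T = 1

t=0.000: Z=8 D=2 C=7 A=6 R=5
Draw 1: a1=0.840, a2=4.932, a3=2.772, a4=4.908, a5=1.452, a0=14.904; τ=−ln(0.2025)/14.904=0.107 → t=0.107; u2·a0=0.9312·14.904=13.879; a1+…+a4=13.452 < 13.879 ≤ a1+…+a5=14.904 → R5 fires; Z=8 D=2 C=7 A=5 R=7
Draw 2: a1=0.840, a2=4.110, a3=2.772, a4=4.090, a5=1.210, a0=13.022; τ=−ln(0.3180)/13.022=0.088 → t=0.195; u2·a0=0.9835·13.022=12.807; a1+…+a4=11.812 < 12.807 ≤ a1+…+a5=13.022 → R5 fires; Z=8 D=2 C=7 A=4 R=9
Draw 3: a1=0.840, a2=3.288, a3=2.772, a4=3.272, a5=0.968, a0=11.140; τ=−ln(0.3363)/11.140=0.098 → t=0.293; u2·a0=0.5754·11.140=6.410; a1+a2=4.128 < 6.410 ≤ a1+…+a3=6.900 → R3 fires; Z=8 D=3 C=8 A=4 R=9
Draw 4: a1=0.960, a2=4.932, a3=4.752, a4=4.908, a5=0.968, a0=16.520; τ=−ln(0.3514)/16.520=0.063 → t=0.356; u2·a0=0.1566·16.520=2.587; a1=0.960 < 2.587 ≤ a1+a2=5.892 → R2 fires; Z=8 D=3 C=8 A=3 R=10
Draw 5: a1=0.960, a2=3.699, a3=4.752, a4=3.681, a5=0.726, a0=13.818; τ=−ln(0.7162)/13.818=0.024 → t=0.380; u2·a0=0.7129·13.818=9.851; a1+…+a3=9.411 < 9.851 ≤ a1+…+a4=13.092 → R4 fires; Z=8 D=3 C=9 A=2 R=10
Draw 6: a1=1.080, a2=2.466, a3=5.346, a4=2.454, a5=0.484, a0=11.830; τ=−ln(0.1775)/11.830=0.146 → t=0.527; u2·a0=0.9854·11.830=11.657; a1+…+a4=11.346 < 11.657 ≤ a1+…+a5=11.830 → R5 fires; Z=8 D=3 C=9 A=1 R=12
Draw 7: a1=1.080, a2=1.233, a3=5.346, a4=1.227, a5=0.242, a0=9.128; τ=−ln(0.0785)/9.128=0.279 → t=0.805 > T=0.63: stop.
Read off A at T=0.63: 1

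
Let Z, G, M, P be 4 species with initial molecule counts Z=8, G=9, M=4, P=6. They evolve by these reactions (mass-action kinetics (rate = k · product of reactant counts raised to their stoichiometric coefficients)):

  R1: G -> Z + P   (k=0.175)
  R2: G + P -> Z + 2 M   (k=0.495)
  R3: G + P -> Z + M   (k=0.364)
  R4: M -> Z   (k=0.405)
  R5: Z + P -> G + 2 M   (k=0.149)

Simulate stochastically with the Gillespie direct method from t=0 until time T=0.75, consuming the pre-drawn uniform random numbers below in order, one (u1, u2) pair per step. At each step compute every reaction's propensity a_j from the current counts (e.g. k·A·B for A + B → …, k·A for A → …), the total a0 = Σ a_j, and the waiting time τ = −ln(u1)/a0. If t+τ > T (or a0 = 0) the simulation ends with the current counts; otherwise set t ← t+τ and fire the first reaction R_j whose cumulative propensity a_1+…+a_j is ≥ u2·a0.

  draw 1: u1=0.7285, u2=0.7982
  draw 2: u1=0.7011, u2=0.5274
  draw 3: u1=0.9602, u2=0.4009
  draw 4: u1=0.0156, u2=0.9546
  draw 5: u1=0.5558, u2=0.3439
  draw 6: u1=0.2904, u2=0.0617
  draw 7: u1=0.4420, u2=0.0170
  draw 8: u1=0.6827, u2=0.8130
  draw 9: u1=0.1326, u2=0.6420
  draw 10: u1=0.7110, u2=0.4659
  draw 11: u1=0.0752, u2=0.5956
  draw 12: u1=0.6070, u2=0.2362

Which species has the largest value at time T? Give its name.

Dominant species at T: Z

t=0.000: Z=8 G=9 M=4 P=6
Draw 1: a1=1.575, a2=26.730, a3=19.656, a4=1.620, a5=7.152, a0=56.733; τ=−ln(0.7285)/56.733=0.006 → t=0.006; u2·a0=0.7982·56.733=45.284; a1+a2=28.305 < 45.284 ≤ a1+…+a3=47.961 → R3 fires; Z=9 G=8 M=5 P=5
Draw 2: a1=1.400, a2=19.800, a3=14.560, a4=2.025, a5=6.705, a0=44.490; τ=−ln(0.7011)/44.490=0.008 → t=0.014; u2·a0=0.5274·44.490=23.464; a1+a2=21.200 < 23.464 ≤ a1+…+a3=35.760 → R3 fires; Z=10 G=7 M=6 P=4
Draw 3: a1=1.225, a2=13.860, a3=10.192, a4=2.430, a5=5.960, a0=33.667; τ=−ln(0.9602)/33.667=0.001 → t=0.015; u2·a0=0.4009·33.667=13.497; a1=1.225 < 13.497 ≤ a1+a2=15.085 → R2 fires; Z=11 G=6 M=8 P=3
Draw 4: a1=1.050, a2=8.910, a3=6.552, a4=3.240, a5=4.917, a0=24.669; τ=−ln(0.0156)/24.669=0.169 → t=0.183; u2·a0=0.9546·24.669=23.549; a1+…+a4=19.752 < 23.549 ≤ a1+…+a5=24.669 → R5 fires; Z=10 G=7 M=10 P=2
Draw 5: a1=1.225, a2=6.930, a3=5.096, a4=4.050, a5=2.980, a0=20.281; τ=−ln(0.5558)/20.281=0.029 → t=0.212; u2·a0=0.3439·20.281=6.975; a1=1.225 < 6.975 ≤ a1+a2=8.155 → R2 fires; Z=11 G=6 M=12 P=1
Draw 6: a1=1.050, a2=2.970, a3=2.184, a4=4.860, a5=1.639, a0=12.703; τ=−ln(0.2904)/12.703=0.097 → t=0.310; u2·a0=0.0617·12.703=0.784 ≤ a1=1.050 → R1 fires; Z=12 G=5 M=12 P=2
Draw 7: a1=0.875, a2=4.950, a3=3.640, a4=4.860, a5=3.576, a0=17.901; τ=−ln(0.4420)/17.901=0.046 → t=0.355; u2·a0=0.0170·17.901=0.304 ≤ a1=0.875 → R1 fires; Z=13 G=4 M=12 P=3
Draw 8: a1=0.700, a2=5.940, a3=4.368, a4=4.860, a5=5.811, a0=21.679; τ=−ln(0.6827)/21.679=0.018 → t=0.373; u2·a0=0.8130·21.679=17.625; a1+…+a4=15.868 < 17.625 ≤ a1+…+a5=21.679 → R5 fires; Z=12 G=5 M=14 P=2
Draw 9: a1=0.875, a2=4.950, a3=3.640, a4=5.670, a5=3.576, a0=18.711; τ=−ln(0.1326)/18.711=0.108 → t=0.481; u2·a0=0.6420·18.711=12.012; a1+…+a3=9.465 < 12.012 ≤ a1+…+a4=15.135 → R4 fires; Z=13 G=5 M=13 P=2
Draw 10: a1=0.875, a2=4.950, a3=3.640, a4=5.265, a5=3.874, a0=18.604; τ=−ln(0.7110)/18.604=0.018 → t=0.499; u2·a0=0.4659·18.604=8.668; a1+a2=5.825 < 8.668 ≤ a1+…+a3=9.465 → R3 fires; Z=14 G=4 M=14 P=1
Draw 11: a1=0.700, a2=1.980, a3=1.456, a4=5.670, a5=2.086, a0=11.892; τ=−ln(0.0752)/11.892=0.218 → t=0.717; u2·a0=0.5956·11.892=7.083; a1+…+a3=4.136 < 7.083 ≤ a1+…+a4=9.806 → R4 fires; Z=15 G=4 M=13 P=1
Draw 12: a1=0.700, a2=1.980, a3=1.456, a4=5.265, a5=2.235, a0=11.636; τ=−ln(0.6070)/11.636=0.043 → t=0.760 > T=0.75: stop.
At T=0.75: Z=15 G=4 M=13 P=1; the largest is Z.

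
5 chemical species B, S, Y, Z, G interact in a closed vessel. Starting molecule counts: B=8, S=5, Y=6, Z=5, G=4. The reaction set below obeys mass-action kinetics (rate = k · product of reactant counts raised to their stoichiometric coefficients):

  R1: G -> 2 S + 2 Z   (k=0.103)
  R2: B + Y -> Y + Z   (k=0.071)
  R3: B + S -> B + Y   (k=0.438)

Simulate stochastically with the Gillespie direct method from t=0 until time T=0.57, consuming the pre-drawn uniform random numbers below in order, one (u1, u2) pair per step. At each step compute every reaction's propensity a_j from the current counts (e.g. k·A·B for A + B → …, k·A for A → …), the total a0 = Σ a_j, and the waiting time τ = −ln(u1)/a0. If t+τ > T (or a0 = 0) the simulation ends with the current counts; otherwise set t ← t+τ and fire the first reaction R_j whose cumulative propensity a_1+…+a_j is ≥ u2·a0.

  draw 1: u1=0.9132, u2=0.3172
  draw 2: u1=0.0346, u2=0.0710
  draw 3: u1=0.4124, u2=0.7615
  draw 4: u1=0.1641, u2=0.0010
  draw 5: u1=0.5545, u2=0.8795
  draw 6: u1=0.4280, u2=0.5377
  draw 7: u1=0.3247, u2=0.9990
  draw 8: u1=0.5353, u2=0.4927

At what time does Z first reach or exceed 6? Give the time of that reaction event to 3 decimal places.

t=0.000: B=8 S=5 Y=6 Z=5 G=4
Draw 1: a1=0.412, a2=3.408, a3=17.520, a0=21.340; τ=−ln(0.9132)/21.340=0.004 → t=0.004; u2·a0=0.3172·21.340=6.769; a1+a2=3.820 < 6.769 ≤ a1+…+a3=21.340 → R3 fires; B=8 S=4 Y=7 Z=5 G=4
Draw 2: a1=0.412, a2=3.976, a3=14.016, a0=18.404; τ=−ln(0.0346)/18.404=0.183 → t=0.187; u2·a0=0.0710·18.404=1.307; a1=0.412 < 1.307 ≤ a1+a2=4.388 → R2 fires; B=7 S=4 Y=7 Z=6 G=4
Draw 3: a1=0.412, a2=3.479, a3=12.264, a0=16.155; τ=−ln(0.4124)/16.155=0.055 → t=0.242; u2·a0=0.7615·16.155=12.302; a1+a2=3.891 < 12.302 ≤ a1+…+a3=16.155 → R3 fires; B=7 S=3 Y=8 Z=6 G=4
Draw 4: a1=0.412, a2=3.976, a3=9.198, a0=13.586; τ=−ln(0.1641)/13.586=0.133 → t=0.375; u2·a0=0.0010·13.586=0.014 ≤ a1=0.412 → R1 fires; B=7 S=5 Y=8 Z=8 G=3
Draw 5: a1=0.309, a2=3.976, a3=15.330, a0=19.615; τ=−ln(0.5545)/19.615=0.030 → t=0.405; u2·a0=0.8795·19.615=17.251; a1+a2=4.285 < 17.251 ≤ a1+…+a3=19.615 → R3 fires; B=7 S=4 Y=9 Z=8 G=3
Draw 6: a1=0.309, a2=4.473, a3=12.264, a0=17.046; τ=−ln(0.4280)/17.046=0.050 → t=0.455; u2·a0=0.5377·17.046=9.166; a1+a2=4.782 < 9.166 ≤ a1+…+a3=17.046 → R3 fires; B=7 S=3 Y=10 Z=8 G=3
Draw 7: a1=0.309, a2=4.970, a3=9.198, a0=14.477; τ=−ln(0.3247)/14.477=0.078 → t=0.532; u2·a0=0.9990·14.477=14.463; a1+a2=5.279 < 14.463 ≤ a1+…+a3=14.477 → R3 fires; B=7 S=2 Y=11 Z=8 G=3
Draw 8: a1=0.309, a2=5.467, a3=6.132, a0=11.908; τ=−ln(0.5353)/11.908=0.052 → t=0.585 > T=0.57: stop.
Z first becomes ≥ 6 when it reaches 6 at the event at t=0.187.

Threshold first reached at t = 0.187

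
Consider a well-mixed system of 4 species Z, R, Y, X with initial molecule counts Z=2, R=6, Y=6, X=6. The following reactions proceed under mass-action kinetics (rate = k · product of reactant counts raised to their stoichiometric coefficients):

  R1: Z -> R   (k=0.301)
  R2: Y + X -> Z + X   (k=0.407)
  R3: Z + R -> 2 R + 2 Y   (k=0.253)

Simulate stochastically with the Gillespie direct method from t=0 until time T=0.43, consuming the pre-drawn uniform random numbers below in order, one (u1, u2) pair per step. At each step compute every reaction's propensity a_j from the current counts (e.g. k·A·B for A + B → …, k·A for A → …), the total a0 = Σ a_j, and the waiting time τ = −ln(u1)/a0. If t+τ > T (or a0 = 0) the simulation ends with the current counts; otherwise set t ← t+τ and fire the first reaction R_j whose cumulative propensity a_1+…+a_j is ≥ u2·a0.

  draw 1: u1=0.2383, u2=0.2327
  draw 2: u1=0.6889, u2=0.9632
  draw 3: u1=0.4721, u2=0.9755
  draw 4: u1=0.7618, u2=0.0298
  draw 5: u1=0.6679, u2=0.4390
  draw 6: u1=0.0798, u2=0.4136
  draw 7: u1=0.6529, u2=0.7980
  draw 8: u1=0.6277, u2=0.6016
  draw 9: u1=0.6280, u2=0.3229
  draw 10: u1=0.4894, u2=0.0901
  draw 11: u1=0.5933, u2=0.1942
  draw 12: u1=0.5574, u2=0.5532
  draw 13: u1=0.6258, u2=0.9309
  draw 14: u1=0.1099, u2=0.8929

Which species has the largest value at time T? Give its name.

Dominant species at T: R

t=0.000: Z=2 R=6 Y=6 X=6
Draw 1: a1=0.602, a2=14.652, a3=3.036, a0=18.290; τ=−ln(0.2383)/18.290=0.078 → t=0.078; u2·a0=0.2327·18.290=4.256; a1=0.602 < 4.256 ≤ a1+a2=15.254 → R2 fires; Z=3 R=6 Y=5 X=6
Draw 2: a1=0.903, a2=12.210, a3=4.554, a0=17.667; τ=−ln(0.6889)/17.667=0.021 → t=0.100; u2·a0=0.9632·17.667=17.017; a1+a2=13.113 < 17.017 ≤ a1+…+a3=17.667 → R3 fires; Z=2 R=7 Y=7 X=6
Draw 3: a1=0.602, a2=17.094, a3=3.542, a0=21.238; τ=−ln(0.4721)/21.238=0.035 → t=0.135; u2·a0=0.9755·21.238=20.718; a1+a2=17.696 < 20.718 ≤ a1+…+a3=21.238 → R3 fires; Z=1 R=8 Y=9 X=6
Draw 4: a1=0.301, a2=21.978, a3=2.024, a0=24.303; τ=−ln(0.7618)/24.303=0.011 → t=0.146; u2·a0=0.0298·24.303=0.724; a1=0.301 < 0.724 ≤ a1+a2=22.279 → R2 fires; Z=2 R=8 Y=8 X=6
Draw 5: a1=0.602, a2=19.536, a3=4.048, a0=24.186; τ=−ln(0.6679)/24.186=0.017 → t=0.163; u2·a0=0.4390·24.186=10.618; a1=0.602 < 10.618 ≤ a1+a2=20.138 → R2 fires; Z=3 R=8 Y=7 X=6
Draw 6: a1=0.903, a2=17.094, a3=6.072, a0=24.069; τ=−ln(0.0798)/24.069=0.105 → t=0.268; u2·a0=0.4136·24.069=9.955; a1=0.903 < 9.955 ≤ a1+a2=17.997 → R2 fires; Z=4 R=8 Y=6 X=6
Draw 7: a1=1.204, a2=14.652, a3=8.096, a0=23.952; τ=−ln(0.6529)/23.952=0.018 → t=0.286; u2·a0=0.7980·23.952=19.114; a1+a2=15.856 < 19.114 ≤ a1+…+a3=23.952 → R3 fires; Z=3 R=9 Y=8 X=6
Draw 8: a1=0.903, a2=19.536, a3=6.831, a0=27.270; τ=−ln(0.6277)/27.270=0.017 → t=0.303; u2·a0=0.6016·27.270=16.406; a1=0.903 < 16.406 ≤ a1+a2=20.439 → R2 fires; Z=4 R=9 Y=7 X=6
Draw 9: a1=1.204, a2=17.094, a3=9.108, a0=27.406; τ=−ln(0.6280)/27.406=0.017 → t=0.320; u2·a0=0.3229·27.406=8.849; a1=1.204 < 8.849 ≤ a1+a2=18.298 → R2 fires; Z=5 R=9 Y=6 X=6
Draw 10: a1=1.505, a2=14.652, a3=11.385, a0=27.542; τ=−ln(0.4894)/27.542=0.026 → t=0.346; u2·a0=0.0901·27.542=2.482; a1=1.505 < 2.482 ≤ a1+a2=16.157 → R2 fires; Z=6 R=9 Y=5 X=6
Draw 11: a1=1.806, a2=12.210, a3=13.662, a0=27.678; τ=−ln(0.5933)/27.678=0.019 → t=0.364; u2·a0=0.1942·27.678=5.375; a1=1.806 < 5.375 ≤ a1+a2=14.016 → R2 fires; Z=7 R=9 Y=4 X=6
Draw 12: a1=2.107, a2=9.768, a3=15.939, a0=27.814; τ=−ln(0.5574)/27.814=0.021 → t=0.385; u2·a0=0.5532·27.814=15.387; a1+a2=11.875 < 15.387 ≤ a1+…+a3=27.814 → R3 fires; Z=6 R=10 Y=6 X=6
Draw 13: a1=1.806, a2=14.652, a3=15.180, a0=31.638; τ=−ln(0.6258)/31.638=0.015 → t=0.400; u2·a0=0.9309·31.638=29.452; a1+a2=16.458 < 29.452 ≤ a1+…+a3=31.638 → R3 fires; Z=5 R=11 Y=8 X=6
Draw 14: a1=1.505, a2=19.536, a3=13.915, a0=34.956; τ=−ln(0.1099)/34.956=0.063 → t=0.463 > T=0.43: stop.
At T=0.43: Z=5 R=11 Y=8 X=6; the largest is R.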